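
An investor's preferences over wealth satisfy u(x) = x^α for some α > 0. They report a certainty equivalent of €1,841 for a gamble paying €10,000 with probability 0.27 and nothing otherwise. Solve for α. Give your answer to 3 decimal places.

α ≈ 0.774

Since u(0) = 0, the lottery's EU is 0.27·10000^α.
Setting u(1841) equal to that: 1841^α = 0.27·10000^α ⇒ (1841/10000)^α = 0.27.
Take logs: α = ln 0.27 / ln(1841/10000) ≈ 0.77371.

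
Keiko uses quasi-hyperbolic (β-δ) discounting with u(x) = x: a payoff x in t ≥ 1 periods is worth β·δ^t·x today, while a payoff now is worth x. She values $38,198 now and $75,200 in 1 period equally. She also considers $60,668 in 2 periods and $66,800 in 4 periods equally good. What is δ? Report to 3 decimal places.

δ ≈ 0.953

Both payoffs in the second observation are in the future, so β drops out: δ^2·60668 = δ^4·66800 ⇒ δ^2 = 60668/66800 = 0.90820, so δ = 0.95300.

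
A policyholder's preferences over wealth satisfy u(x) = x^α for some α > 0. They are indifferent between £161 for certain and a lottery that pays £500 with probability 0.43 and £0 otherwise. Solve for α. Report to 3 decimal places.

The lottery's expected utility is 0.43·u(500) + 0.57·u(0) = 0.43·500^α (since u(0) = 0 for α > 0).
Equating: 161^α = 0.43·500^α, i.e. 0.3220^α = 0.43.
Take logs: α = ln 0.43 / ln(161/500) ≈ 0.74476.

α ≈ 0.745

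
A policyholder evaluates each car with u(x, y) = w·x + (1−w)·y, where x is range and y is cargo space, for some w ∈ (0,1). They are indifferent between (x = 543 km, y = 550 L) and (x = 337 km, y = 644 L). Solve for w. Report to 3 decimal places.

Indifference: w·543 + (1−w)·550 = w·337 + (1−w)·644.
Collecting terms: w·206 = (1−w)·94.
So w/(1−w) = 94/206 = 0.4563, giving w = 94/(206+94) = 0.313.

w = 0.313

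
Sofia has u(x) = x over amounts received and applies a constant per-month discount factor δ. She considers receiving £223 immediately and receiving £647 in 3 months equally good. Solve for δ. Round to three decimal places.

δ ≈ 0.701

Indifference means u(223) = δ^3 · u(647), so δ^3 = u(223)/u(647).
With u(x) = x: δ^3 = 223/647 = 0.34467.
Hence δ = (0.34467)^(1/3) = 0.70113.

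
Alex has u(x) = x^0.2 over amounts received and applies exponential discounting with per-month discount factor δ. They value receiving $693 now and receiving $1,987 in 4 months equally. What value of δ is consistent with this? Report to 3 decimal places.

The payoff in 4 months is discounted by δ^4, so u(693) = δ^4·u(1987) and δ^4 = u(693)/u(1987).
With u(x) = x^0.2: δ^4 = 693^0.2/1987^0.2 = (693/1987)^0.2 = 0.81004.
Taking the 4th root: δ = 0.81004^(1/4) ≈ 0.949.

δ ≈ 0.949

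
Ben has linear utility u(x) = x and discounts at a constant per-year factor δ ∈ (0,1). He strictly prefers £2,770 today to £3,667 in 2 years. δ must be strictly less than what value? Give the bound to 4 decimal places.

Comparing present values: 2770 > δ^2·3667.
So δ^2 < 2770/3667 = 0.75539; taking the square root of both positive sides preserves the inequality.
δ < 0.75539^(1/2) = 0.8691.

δ < 0.8691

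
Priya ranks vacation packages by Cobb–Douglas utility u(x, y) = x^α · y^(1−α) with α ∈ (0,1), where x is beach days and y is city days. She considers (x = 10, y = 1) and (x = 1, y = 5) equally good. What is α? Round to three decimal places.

Set the two utilities equal: 10^α·1^(1−α) = 1^α·5^(1−α).
Rearrange to (10/1)^α = (5/1)^(1−α) and take logs: α·2.302585 = (1−α)·1.609438.
So α/(1−α) = (1.609438)/(2.302585) = 0.698970, and α = 0.698970/1.698970 ≈ 0.411.

α ≈ 0.411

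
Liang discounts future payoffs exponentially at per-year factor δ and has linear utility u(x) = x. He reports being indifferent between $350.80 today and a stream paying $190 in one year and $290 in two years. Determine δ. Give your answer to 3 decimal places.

δ ≈ 0.820

Equating present values: 350.80 = 190δ + 290δ².
So 290δ² + 190δ − 350.80 = 0.
By the quadratic formula (taking the positive root), δ = (−190 + √443028.00) / 580 ≈ 0.820.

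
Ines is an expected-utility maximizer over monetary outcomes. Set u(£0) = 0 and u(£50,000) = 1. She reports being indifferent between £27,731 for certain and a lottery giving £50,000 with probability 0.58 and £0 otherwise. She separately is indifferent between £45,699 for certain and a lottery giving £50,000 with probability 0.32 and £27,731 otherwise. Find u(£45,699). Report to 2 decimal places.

0.71

First, u(£27,731) = 0.58·u(£50,000) + 0.42·u(£0) = 0.58.
Chaining: u(£45,699) = 0.32·1.00 + 0.68·0.58 = 0.7144.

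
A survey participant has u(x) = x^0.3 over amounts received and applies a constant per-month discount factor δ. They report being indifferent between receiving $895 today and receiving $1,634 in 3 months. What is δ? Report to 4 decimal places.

Indifference means u(895) = δ^3 · u(1634), so δ^3 = u(895)/u(1634).
Since u(x) = x^0.3, δ^3 = (895/1634)^0.3 = 0.54774^0.3 = 0.83478.
Taking the cube root: δ = 0.83478^(1/3) ≈ 0.9416.

δ ≈ 0.9416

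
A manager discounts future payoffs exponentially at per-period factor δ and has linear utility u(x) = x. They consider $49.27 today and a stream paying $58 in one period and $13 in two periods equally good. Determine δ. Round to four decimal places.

δ ≈ 0.7300

The stream is worth 58δ + 13δ² today, so 58δ + 13δ² = 49.27.
That is, 13δ² + 58δ − 49.27 = 0, a quadratic in δ.
δ = (−58 + √(58² + 4·13·49.27)) / (2·13) = (−58 + √5926.04) / 26 ≈ 0.7300.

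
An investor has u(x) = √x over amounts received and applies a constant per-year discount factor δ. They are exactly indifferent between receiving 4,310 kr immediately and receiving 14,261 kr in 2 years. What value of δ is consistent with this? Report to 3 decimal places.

δ ≈ 0.741

Equating discounted utilities: u(4310) = δ^2·u(14261) ⇒ δ^2 = u(4310)/u(14261).
With u(x) = √x: δ^2 = √4310/√14261 = √(4310/14261) = 0.54975.
Taking the square root: δ = 0.54975^(1/2) ≈ 0.741.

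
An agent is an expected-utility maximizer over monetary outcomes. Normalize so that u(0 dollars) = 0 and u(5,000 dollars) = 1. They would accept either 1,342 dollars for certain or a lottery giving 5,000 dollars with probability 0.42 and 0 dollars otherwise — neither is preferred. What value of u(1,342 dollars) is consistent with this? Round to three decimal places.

0.420

u(1,342 dollars) equals the lottery's expected utility: 0.42·1 + 0.58·0 = 0.42.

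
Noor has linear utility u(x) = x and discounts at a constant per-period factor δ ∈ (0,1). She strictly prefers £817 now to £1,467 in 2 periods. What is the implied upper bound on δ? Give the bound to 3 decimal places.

Comparing present values: 817 > δ^2·1467.
So δ^2 < 817/1467 = 0.55692; taking the square root of both positive sides preserves the inequality.
δ < 0.55692^(1/2) = 0.746.

δ < 0.746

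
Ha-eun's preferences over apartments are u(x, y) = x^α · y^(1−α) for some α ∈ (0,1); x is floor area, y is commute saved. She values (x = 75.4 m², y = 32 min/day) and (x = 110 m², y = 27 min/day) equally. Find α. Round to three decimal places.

Indifference: 75.4^α · 32^(1−α) = 110^α · 27^(1−α).
Taking logs: α·ln 75.4 + (1−α)·ln 32 = α·ln 110 + (1−α)·ln 27, i.e. α·-0.377673 = (1−α)·-0.169899.
With A = -0.377673 and B = -0.169899: α·A = (1−α)·B, so α = B/(A+B) = -0.169899/-0.547572 ≈ 0.310.

α ≈ 0.310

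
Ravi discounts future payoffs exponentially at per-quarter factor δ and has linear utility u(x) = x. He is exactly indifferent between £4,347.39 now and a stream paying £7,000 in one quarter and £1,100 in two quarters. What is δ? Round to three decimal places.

δ ≈ 0.570

Present value of the stream is 7000·δ + 1100·δ². Indifference gives 7000δ + 1100δ² = 4347.39.
That is, 1100δ² + 7000δ − 4347.39 = 0, a quadratic in δ.
δ = (−7000 + √(7000² + 4·1100·4347.39)) / (2·1100) = (−7000 + √68128516.00) / 2200 ≈ 0.570.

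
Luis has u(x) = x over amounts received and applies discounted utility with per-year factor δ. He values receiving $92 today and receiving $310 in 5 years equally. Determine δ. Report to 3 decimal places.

The payoff in 5 years is discounted by δ^5, so u(92) = δ^5·u(310) and δ^5 = u(92)/u(310).
With u(x) = x: δ^5 = 92/310 = 0.29677.
Taking the 5th root: δ = 0.29677^(1/5) ≈ 0.784.

δ ≈ 0.784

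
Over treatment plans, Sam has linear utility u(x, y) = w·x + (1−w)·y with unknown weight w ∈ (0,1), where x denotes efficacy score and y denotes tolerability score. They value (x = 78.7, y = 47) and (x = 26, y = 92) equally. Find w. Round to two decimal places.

w = 0.46

Equating utilities: w·78.7 + (1−w)·47 = w·26 + (1−w)·92.
w·(78.7−26) = (1−w)·(92−47), i.e. w·52.7 = (1−w)·45.
The marginal rate of substitution is 45/52.7, so w = 45/(52.7+45) = 0.46.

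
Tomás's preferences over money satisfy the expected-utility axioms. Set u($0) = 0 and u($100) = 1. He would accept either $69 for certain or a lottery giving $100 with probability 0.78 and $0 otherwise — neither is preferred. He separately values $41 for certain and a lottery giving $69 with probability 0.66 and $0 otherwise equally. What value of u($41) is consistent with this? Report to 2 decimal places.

From the first indifference, u($69) = 0.78·u($100) + 0.22·u($0) = 0.78·1 + 0.22·0 = 0.78.
Chaining: u($41) = 0.66·0.78 + 0.34·0.00 = 0.5148.

0.51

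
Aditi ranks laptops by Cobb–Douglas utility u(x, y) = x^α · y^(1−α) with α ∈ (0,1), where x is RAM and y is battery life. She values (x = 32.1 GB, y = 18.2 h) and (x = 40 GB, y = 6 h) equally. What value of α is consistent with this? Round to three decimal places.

Set the two utilities equal: 32.1^α·18.2^(1−α) = 40^α·6^(1−α).
(32.1/40)^α = (6/18.2)^(1−α); take logs: α·ln(32.1/40) = (1−α)·ln(6/18.2), i.e. α·-0.220023 = (1−α)·-1.109662.
So α/(1−α) = (-1.109662)/(-0.220023) = 5.043391, and α = 5.043391/6.043391 ≈ 0.835.

α ≈ 0.835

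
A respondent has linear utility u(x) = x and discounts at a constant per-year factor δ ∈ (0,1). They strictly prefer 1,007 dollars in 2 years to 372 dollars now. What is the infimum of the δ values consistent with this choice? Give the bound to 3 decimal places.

δ > 0.608

Comparing present values: 372 < δ^2·1007.
So δ^2 > 372/1007 = 0.36941; taking the square root of both positive sides preserves the inequality.
δ > (372/1007)^(1/2) ≈ 0.608.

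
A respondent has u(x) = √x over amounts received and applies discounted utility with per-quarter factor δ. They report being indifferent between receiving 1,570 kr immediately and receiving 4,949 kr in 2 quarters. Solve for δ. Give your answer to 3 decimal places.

δ ≈ 0.750

The payoff in 2 quarters is discounted by δ^2, so u(1570) = δ^2·u(4949) and δ^2 = u(1570)/u(4949).
Since u(x) = √x, δ^2 = √(1570/4949) = 0.56324.
Hence δ = (0.56324)^(1/2) = 0.75049.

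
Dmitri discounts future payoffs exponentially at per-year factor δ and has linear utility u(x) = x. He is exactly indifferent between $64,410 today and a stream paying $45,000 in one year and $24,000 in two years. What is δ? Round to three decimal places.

Present value of the stream is 45000·δ + 24000·δ². Indifference gives 45000δ + 24000δ² = 64410.
So 24000δ² + 45000δ − 64410 = 0.
By the quadratic formula (taking the positive root), δ = (−45000 + √8208360000.00) / 48000 ≈ 0.950.

δ ≈ 0.950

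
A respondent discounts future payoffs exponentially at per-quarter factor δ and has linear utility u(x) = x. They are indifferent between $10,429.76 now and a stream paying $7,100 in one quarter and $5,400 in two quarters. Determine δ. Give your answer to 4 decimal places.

The stream is worth 7100δ + 5400δ² today, so 7100δ + 5400δ² = 10429.76.
Rearranged: 5400δ² + 7100δ − 10429.76 = 0.
The positive root is δ = [−7100 + √(7100² + 4·5400·10429.76)] / (2·5400) = (−7100 + 16604.000)/10800 ≈ 0.8800.

δ ≈ 0.8800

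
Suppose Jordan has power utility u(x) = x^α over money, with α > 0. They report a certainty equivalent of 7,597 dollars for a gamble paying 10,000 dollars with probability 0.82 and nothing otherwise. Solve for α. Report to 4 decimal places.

α ≈ 0.7221

The lottery's expected utility is 0.82·u(10000) + 0.18·u(0) = 0.82·10000^α (since u(0) = 0 for α > 0).
Equating: 7597^α = 0.82·10000^α, i.e. 0.7597^α = 0.82.
Taking logs: α·ln(7597/10000) = ln(0.82), so α = -0.1984509 / -0.2748317 ≈ 0.7221.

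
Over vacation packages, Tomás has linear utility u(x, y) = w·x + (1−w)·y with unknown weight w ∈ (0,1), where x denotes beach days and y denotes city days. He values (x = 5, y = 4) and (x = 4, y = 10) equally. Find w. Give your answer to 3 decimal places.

Equating utilities: w·5 + (1−w)·4 = w·4 + (1−w)·10.
w·(5−4) = (1−w)·(10−4), i.e. w·1 = (1−w)·6.
The marginal rate of substitution is 6/1, so w = 6/(1+6) = 0.857.

w = 0.857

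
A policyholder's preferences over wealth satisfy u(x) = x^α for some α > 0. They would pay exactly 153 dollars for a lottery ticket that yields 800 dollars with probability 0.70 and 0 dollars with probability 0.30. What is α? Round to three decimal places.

α ≈ 0.216

The lottery's expected utility is 0.70·u(800) + 0.30·u(0) = 0.70·800^α (since u(0) = 0 for α > 0).
Equating: 153^α = 0.70·800^α, i.e. 0.1913^α = 0.70.
Taking logs: α·ln(153/800) = ln(0.70), so α = -0.356675 / -1.654174 ≈ 0.216.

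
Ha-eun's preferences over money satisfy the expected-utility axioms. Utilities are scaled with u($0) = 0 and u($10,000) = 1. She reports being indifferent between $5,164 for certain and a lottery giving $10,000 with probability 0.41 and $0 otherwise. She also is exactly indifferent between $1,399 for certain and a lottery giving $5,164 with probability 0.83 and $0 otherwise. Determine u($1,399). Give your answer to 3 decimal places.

0.340

The first gamble pins u($5,164): it must equal 0.41·1 + 0.59·0 = 0.41.
Then u($1,399) = 0.83·u($5,164) + 0.17·u($0) = 0.83·0.41 + 0.17·0.00 = 0.3403.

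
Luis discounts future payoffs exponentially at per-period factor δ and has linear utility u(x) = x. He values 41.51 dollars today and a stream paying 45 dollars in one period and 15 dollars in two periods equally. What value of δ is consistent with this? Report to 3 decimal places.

Present value of the stream is 45·δ + 15·δ². Indifference gives 45δ + 15δ² = 41.51.
That is, 15δ² + 45δ − 41.51 = 0, a quadratic in δ.
δ = (−45 + √(45² + 4·15·41.51)) / (2·15) = (−45 + √4515.60) / 30 ≈ 0.740.

δ ≈ 0.740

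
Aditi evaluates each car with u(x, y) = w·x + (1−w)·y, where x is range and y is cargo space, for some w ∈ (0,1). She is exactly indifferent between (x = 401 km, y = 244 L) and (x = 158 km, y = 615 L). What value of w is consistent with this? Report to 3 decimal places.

Equating utilities: w·401 + (1−w)·244 = w·158 + (1−w)·615.
Rearranging, 243·w − 371·(1−w) = 0.
So w/(1−w) = 371/243 = 1.5267, giving w = 371/(243+371) = 0.604.

w = 0.604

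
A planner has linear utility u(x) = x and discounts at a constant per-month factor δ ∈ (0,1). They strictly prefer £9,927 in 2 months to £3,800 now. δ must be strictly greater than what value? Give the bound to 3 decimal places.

Under u(x) = x this choice says 3800 < δ^2·9927.
Hence δ^2 > 3800/9927 = 0.38279, and x ↦ x^(1/2) is increasing on (0,∞).
δ > (3800/9927)^(1/2) ≈ 0.619.

δ > 0.619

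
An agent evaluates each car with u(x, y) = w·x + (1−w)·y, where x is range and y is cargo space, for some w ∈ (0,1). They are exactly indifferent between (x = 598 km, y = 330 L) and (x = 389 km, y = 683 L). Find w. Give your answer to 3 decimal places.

u(598,330) = u(389,683) means w·598 + (1−w)·330 = w·389 + (1−w)·683.
Rearranging, 209·w − 353·(1−w) = 0.
The marginal rate of substitution is 353/209, so w = 353/(209+353) = 0.628.

w = 0.628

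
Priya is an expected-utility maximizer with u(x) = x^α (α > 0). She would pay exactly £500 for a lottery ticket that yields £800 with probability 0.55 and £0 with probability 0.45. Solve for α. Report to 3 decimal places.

α ≈ 1.272

The lottery's expected utility is 0.55·u(800) + 0.45·u(0) = 0.55·800^α (since u(0) = 0 for α > 0).
Indifference: 500^α = 0.55·800^α, so (500/800)^α = 0.55.
Take logs: α = ln 0.55 / ln(500/800) ≈ 1.27198.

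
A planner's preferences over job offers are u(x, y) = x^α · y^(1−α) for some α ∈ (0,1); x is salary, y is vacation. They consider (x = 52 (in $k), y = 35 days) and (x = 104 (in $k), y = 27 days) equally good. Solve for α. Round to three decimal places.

α ≈ 0.272

Indifference: 52^α · 35^(1−α) = 104^α · 27^(1−α).
Rearrange to (52/104)^α = (27/35)^(1−α) and take logs: α·-0.693147 = (1−α)·-0.259511.
With A = -0.693147 and B = -0.259511: α·A = (1−α)·B, so α = B/(A+B) = -0.259511/-0.952658 ≈ 0.272.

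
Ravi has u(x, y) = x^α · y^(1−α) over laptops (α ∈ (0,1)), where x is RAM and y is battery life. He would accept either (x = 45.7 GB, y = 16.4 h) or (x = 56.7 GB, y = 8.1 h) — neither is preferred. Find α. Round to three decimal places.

α ≈ 0.766

Set the two utilities equal: 45.7^α·16.4^(1−α) = 56.7^α·8.1^(1−α).
(45.7/56.7)^α = (8.1/16.4)^(1−α); take logs: α·ln(45.7/56.7) = (1−α)·ln(8.1/16.4), i.e. α·-0.215676 = (1−α)·-0.705417.
Thus α·(-0.921093) = -0.705417, so α = -0.705417/-0.921093 ≈ 0.766.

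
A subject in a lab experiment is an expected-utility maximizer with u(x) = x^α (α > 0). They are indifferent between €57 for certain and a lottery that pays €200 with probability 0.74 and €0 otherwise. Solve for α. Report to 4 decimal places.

α ≈ 0.2399

The lottery's expected utility is 0.74·u(200) + 0.26·u(0) = 0.74·200^α (since u(0) = 0 for α > 0).
Indifference: 57^α = 0.74·200^α, so (57/200)^α = 0.74.
Taking logs: α·ln(57/200) = ln(0.74), so α = -0.3011051 / -1.2552661 ≈ 0.2399.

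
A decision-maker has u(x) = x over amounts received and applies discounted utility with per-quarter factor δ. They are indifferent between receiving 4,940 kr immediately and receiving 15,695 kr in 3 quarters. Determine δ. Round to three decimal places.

Equating discounted utilities: u(4940) = δ^3·u(15695) ⇒ δ^3 = u(4940)/u(15695).
With u(x) = x: δ^3 = 4940/15695 = 0.31475.
So δ = 0.31475^(1/3) ≈ 0.680.

δ ≈ 0.680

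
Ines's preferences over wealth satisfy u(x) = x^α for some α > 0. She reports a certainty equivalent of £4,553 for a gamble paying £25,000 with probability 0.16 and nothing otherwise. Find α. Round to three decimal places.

α ≈ 1.076

EU(lottery) = 0.16·25000^α + 0.84·0 = 0.16·25000^α.
Setting u(4553) equal to that: 4553^α = 0.16·25000^α ⇒ (4553/25000)^α = 0.16.
Taking logs: α·ln(4553/25000) = ln(0.16), so α = -1.832581 / -1.703089 ≈ 1.076.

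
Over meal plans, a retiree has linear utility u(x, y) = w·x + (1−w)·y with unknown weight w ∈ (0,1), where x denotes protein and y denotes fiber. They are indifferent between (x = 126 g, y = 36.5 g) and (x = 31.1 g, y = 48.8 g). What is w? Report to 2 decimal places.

Equating utilities: w·126 + (1−w)·36.5 = w·31.1 + (1−w)·48.8.
Collecting terms: w·94.9 = (1−w)·12.3.
So w/(1−w) = 12.3/94.9 = 0.1296, giving w = 12.3/(94.9+12.3) = 0.11.

w = 0.11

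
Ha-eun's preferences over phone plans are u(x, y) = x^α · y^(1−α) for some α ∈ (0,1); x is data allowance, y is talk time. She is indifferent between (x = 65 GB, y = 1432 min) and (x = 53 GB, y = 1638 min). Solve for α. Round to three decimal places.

The Cobb–Douglas utilities coincide, so 65^α·1432^(1−α) = 53^α·1638^(1−α).
Rearrange to (65/53)^α = (1638/1432)^(1−α) and take logs: α·0.204095 = (1−α)·0.134404.
So α/(1−α) = (0.134404)/(0.204095) = 0.658536, and α = 0.658536/1.658536 ≈ 0.397.

α ≈ 0.397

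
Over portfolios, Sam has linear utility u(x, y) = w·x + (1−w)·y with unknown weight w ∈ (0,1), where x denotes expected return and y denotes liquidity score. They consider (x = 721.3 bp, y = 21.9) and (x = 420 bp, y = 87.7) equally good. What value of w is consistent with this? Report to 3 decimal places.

w = 0.179

Indifference: w·721.3 + (1−w)·21.9 = w·420 + (1−w)·87.7.
Rearranging, 301.3·w − 65.8·(1−w) = 0.
Hence w = 65.8/(301.3+65.8) = 65.8/367.1 = 0.179.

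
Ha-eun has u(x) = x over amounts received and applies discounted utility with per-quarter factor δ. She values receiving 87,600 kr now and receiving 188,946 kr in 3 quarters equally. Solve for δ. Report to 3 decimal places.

Indifference means u(87600) = δ^3 · u(188946), so δ^3 = u(87600)/u(188946).
With u(x) = x: δ^3 = 87600/188946 = 0.46362.
So δ = 0.46362^(1/3) ≈ 0.774.

δ ≈ 0.774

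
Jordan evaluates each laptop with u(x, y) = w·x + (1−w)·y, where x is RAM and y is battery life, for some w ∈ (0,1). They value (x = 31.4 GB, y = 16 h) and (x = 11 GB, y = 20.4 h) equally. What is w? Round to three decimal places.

Indifference: w·31.4 + (1−w)·16 = w·11 + (1−w)·20.4.
Collecting terms: w·20.4 = (1−w)·4.4.
So w/(1−w) = 4.4/20.4 = 0.2157, giving w = 4.4/(20.4+4.4) = 0.177.

w = 0.177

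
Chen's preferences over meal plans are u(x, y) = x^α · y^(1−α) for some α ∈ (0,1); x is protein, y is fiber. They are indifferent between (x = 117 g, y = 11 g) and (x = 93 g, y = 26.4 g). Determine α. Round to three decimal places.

Set the two utilities equal: 117^α·11^(1−α) = 93^α·26.4^(1−α).
Rearrange to (117/93)^α = (26.4/11)^(1−α) and take logs: α·0.229574 = (1−α)·0.875469.
So α/(1−α) = (0.875469)/(0.229574) = 3.813450, and α = 3.813450/4.813450 ≈ 0.792.

α ≈ 0.792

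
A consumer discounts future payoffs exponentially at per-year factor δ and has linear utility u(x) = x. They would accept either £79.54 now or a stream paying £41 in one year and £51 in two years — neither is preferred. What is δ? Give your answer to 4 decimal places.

δ ≈ 0.9100

Present value of the stream is 41·δ + 51·δ². Indifference gives 41δ + 51δ² = 79.54.
That is, 51δ² + 41δ − 79.54 = 0, a quadratic in δ.
The positive root is δ = [−41 + √(41² + 4·51·79.54)] / (2·51) = (−41 + 133.818)/102 ≈ 0.9100.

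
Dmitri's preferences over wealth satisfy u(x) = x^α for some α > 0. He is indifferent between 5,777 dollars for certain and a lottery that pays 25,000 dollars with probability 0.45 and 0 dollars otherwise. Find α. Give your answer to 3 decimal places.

Since u(0) = 0, the lottery's EU is 0.45·25000^α.
Setting u(5777) equal to that: 5777^α = 0.45·25000^α ⇒ (5777/25000)^α = 0.45.
Take logs: α = ln 0.45 / ln(5777/25000) ≈ 0.54506.

α ≈ 0.545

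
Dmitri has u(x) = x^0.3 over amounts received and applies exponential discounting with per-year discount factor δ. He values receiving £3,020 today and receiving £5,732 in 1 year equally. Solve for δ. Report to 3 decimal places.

δ ≈ 0.825

Indifference means u(3020) = δ · u(5732), so δ = u(3020)/u(5732).
Since u(x) = x^0.3, δ = (3020/5732)^0.3 = 0.52687^0.3 = 0.82511.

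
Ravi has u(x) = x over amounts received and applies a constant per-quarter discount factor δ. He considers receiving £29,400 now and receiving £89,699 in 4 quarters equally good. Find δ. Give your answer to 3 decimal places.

δ ≈ 0.757

Indifference means u(29400) = δ^4 · u(89699), so δ^4 = u(29400)/u(89699).
With u(x) = x: δ^4 = 29400/89699 = 0.32776.
Hence δ = (0.32776)^(1/4) = 0.75664.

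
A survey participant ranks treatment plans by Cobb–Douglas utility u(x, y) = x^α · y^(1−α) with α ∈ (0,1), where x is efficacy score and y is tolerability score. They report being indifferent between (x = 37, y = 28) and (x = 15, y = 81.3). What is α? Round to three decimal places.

The Cobb–Douglas utilities coincide, so 37^α·28^(1−α) = 15^α·81.3^(1−α).
Taking logs: α·ln 37 + (1−α)·ln 28 = α·ln 15 + (1−α)·ln 81.3, i.e. α·0.902868 = (1−α)·1.065942.
So α/(1−α) = (1.065942)/(0.902868) = 1.180618, and α = 1.180618/2.180618 ≈ 0.541.

α ≈ 0.541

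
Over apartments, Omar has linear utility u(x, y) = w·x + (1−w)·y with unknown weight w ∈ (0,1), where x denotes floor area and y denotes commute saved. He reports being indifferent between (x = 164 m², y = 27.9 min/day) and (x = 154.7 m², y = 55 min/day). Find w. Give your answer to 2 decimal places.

w = 0.74

Equating utilities: w·164 + (1−w)·27.9 = w·154.7 + (1−w)·55.
Rearranging, 9.3·w − 27.1·(1−w) = 0.
So w/(1−w) = 27.1/9.3 = 2.9140, giving w = 27.1/(9.3+27.1) = 0.74.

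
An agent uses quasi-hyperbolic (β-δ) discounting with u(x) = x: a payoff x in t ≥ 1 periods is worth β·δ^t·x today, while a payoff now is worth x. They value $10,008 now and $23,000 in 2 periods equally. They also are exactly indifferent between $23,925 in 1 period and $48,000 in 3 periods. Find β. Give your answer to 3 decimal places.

β ≈ 0.873

The second indifference involves only future payoffs, so β cancels: β·δ^1·23925 = β·δ^3·48000, giving δ^2 = 23925/48000 = 0.49844, so δ = 0.70600.
The first indifference: 10008 = β·δ^2·23000, so β = 10008/(δ^2·23000) = 10008/(0.49844·23000) ≈ 0.873.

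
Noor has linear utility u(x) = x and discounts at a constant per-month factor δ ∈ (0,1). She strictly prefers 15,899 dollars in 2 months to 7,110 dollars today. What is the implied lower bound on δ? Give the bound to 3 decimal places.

δ > 0.669

Comparing present values: 7110 < δ^2·15899.
Dividing by 15899: δ^2 > 0.44720. Both sides are positive, so the square root keeps the direction.
δ > (7110/15899)^(1/2) ≈ 0.669.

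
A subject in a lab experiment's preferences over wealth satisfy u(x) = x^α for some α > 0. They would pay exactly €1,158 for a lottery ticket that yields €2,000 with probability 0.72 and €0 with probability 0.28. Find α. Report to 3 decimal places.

Since u(0) = 0, the lottery's EU is 0.72·2000^α.
Equating: 1158^α = 0.72·2000^α, i.e. 0.5790^α = 0.72.
Take logs: α = ln 0.72 / ln(1158/2000) ≈ 0.60116.

α ≈ 0.601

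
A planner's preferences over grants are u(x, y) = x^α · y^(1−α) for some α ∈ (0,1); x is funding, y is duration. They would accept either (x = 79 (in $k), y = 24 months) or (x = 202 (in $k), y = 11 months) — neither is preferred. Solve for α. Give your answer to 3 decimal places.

The Cobb–Douglas utilities coincide, so 79^α·24^(1−α) = 202^α·11^(1−α).
Taking logs: α·ln 79 + (1−α)·ln 24 = α·ln 202 + (1−α)·ln 11, i.e. α·-0.938820 = (1−α)·-0.780159.
Thus α·(-1.718979) = -0.780159, so α = -0.780159/-1.718979 ≈ 0.454.

α ≈ 0.454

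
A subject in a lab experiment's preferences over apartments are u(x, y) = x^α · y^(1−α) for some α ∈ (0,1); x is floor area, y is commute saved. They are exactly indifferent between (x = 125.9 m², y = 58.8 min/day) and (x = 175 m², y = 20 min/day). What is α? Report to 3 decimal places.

Set the two utilities equal: 125.9^α·58.8^(1−α) = 175^α·20^(1−α).
(125.9/175)^α = (20/58.8)^(1−α); take logs: α·ln(125.9/175) = (1−α)·ln(20/58.8), i.e. α·-0.329298 = (1−α)·-1.078410.
Thus α·(-1.407708) = -1.078410, so α = -1.078410/-1.407708 ≈ 0.766.

α ≈ 0.766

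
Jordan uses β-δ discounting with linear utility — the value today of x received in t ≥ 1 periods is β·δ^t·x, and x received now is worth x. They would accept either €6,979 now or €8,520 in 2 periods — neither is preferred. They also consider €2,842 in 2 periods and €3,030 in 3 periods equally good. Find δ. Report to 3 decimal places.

δ ≈ 0.938

The second indifference involves only future payoffs, so β cancels: β·δ^2·2842 = β·δ^3·3030, giving δ = 2842/3030 = 0.93795.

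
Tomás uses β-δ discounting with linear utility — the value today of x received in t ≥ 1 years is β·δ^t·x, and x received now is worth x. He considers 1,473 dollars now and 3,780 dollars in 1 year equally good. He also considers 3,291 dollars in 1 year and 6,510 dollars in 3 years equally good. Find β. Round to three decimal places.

β ≈ 0.548

From the later pair, β·δ^1·3291 = β·δ^3·6510; dividing through, δ^2 = 3291/6510 = 0.50553, so δ = 0.71101.
The first indifference: 1473 = β·δ·3780, so β = 1473/(δ·3780) = 1473/(0.71101·3780) ≈ 0.548.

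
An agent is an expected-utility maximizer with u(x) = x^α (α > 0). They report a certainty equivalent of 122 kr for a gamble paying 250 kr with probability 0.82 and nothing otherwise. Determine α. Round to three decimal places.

The lottery's expected utility is 0.82·u(250) + 0.18·u(0) = 0.82·250^α (since u(0) = 0 for α > 0).
Setting u(122) equal to that: 122^α = 0.82·250^α ⇒ (122/250)^α = 0.82.
Take logs: α = ln 0.82 / ln(122/250) ≈ 0.27661.

α ≈ 0.277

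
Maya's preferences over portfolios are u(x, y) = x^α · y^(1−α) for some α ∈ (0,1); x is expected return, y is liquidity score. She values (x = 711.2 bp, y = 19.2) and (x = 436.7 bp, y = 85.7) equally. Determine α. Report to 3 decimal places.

Set the two utilities equal: 711.2^α·19.2^(1−α) = 436.7^α·85.7^(1−α).
Rearrange to (711.2/436.7)^α = (85.7/19.2)^(1−α) and take logs: α·0.487707 = (1−α)·1.495943.
So α/(1−α) = (1.495943)/(0.487707) = 3.067299, and α = 3.067299/4.067299 ≈ 0.754.

α ≈ 0.754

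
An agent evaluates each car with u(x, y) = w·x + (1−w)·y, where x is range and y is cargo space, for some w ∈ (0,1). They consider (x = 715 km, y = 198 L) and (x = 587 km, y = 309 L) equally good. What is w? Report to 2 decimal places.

w = 0.46

Indifference: w·715 + (1−w)·198 = w·587 + (1−w)·309.
Collecting terms: w·128 = (1−w)·111.
So w/(1−w) = 111/128 = 0.8672, giving w = 111/(128+111) = 0.46.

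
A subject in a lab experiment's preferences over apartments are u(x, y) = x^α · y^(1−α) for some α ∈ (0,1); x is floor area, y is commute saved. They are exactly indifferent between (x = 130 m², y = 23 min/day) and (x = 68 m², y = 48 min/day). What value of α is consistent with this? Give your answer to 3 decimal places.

α ≈ 0.532

Indifference: 130^α · 23^(1−α) = 68^α · 48^(1−α).
Rearrange to (130/68)^α = (48/23)^(1−α) and take logs: α·0.648027 = (1−α)·0.735707.
Thus α·(1.383734) = 0.735707, so α = 0.735707/1.383734 ≈ 0.532.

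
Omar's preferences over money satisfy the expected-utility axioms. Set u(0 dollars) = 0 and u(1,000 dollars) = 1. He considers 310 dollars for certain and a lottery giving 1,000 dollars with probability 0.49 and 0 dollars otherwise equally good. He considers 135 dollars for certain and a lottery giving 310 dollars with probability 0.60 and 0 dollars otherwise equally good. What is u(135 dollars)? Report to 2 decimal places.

From the first indifference, u(310 dollars) = 0.49·u(1,000 dollars) + 0.51·u(0 dollars) = 0.49·1 + 0.51·0 = 0.49.
The second indifference gives u(135 dollars) = 0.60·u(310 dollars) + 0.40·u(0 dollars) = 0.60·0.49 + 0.40·0.00 = 0.2940.

0.29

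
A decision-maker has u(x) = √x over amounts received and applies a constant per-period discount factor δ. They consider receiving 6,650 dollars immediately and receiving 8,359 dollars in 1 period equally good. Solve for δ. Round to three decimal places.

δ ≈ 0.892

The payoff in 1 period is discounted by δ, so u(6650) = δ·u(8359) and δ = u(6650)/u(8359).
With u(x) = √x: δ = √6650/√8359 = √(6650/8359) = 0.89194.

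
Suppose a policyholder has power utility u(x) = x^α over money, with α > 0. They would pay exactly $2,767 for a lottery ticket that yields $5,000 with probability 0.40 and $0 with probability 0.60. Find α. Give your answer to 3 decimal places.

Since u(0) = 0, the lottery's EU is 0.40·5000^α.
Setting u(2767) equal to that: 2767^α = 0.40·5000^α ⇒ (2767/5000)^α = 0.40.
α = ln(0.40) / ln(2767/5000) = -0.916291/-0.591674 ≈ 1.549.

α ≈ 1.549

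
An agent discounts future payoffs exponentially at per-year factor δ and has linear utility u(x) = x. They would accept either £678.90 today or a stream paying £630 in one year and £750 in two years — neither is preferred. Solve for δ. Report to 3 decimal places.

δ ≈ 0.620

Equating present values: 678.90 = 630δ + 750δ².
Rearranged: 750δ² + 630δ − 678.90 = 0.
The positive root is δ = [−630 + √(630² + 4·750·678.90)] / (2·750) = (−630 + 1560.000)/1500 ≈ 0.620.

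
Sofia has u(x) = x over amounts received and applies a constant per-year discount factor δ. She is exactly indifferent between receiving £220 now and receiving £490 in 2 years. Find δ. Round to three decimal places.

Indifference means u(220) = δ^2 · u(490), so δ^2 = u(220)/u(490).
With u(x) = x: δ^2 = 220/490 = 0.44898.
Hence δ = (0.44898)^(1/2) = 0.67006.

δ ≈ 0.670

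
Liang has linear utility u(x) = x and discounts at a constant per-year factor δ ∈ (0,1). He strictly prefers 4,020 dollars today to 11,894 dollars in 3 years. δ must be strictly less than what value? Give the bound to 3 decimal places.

δ < 0.697

Under u(x) = x this choice says 4020 > δ^3·11894.
Dividing by 11894: δ^3 < 0.33799. Both sides are positive, so the cube root keeps the direction.
δ < 0.33799^(1/3) = 0.697.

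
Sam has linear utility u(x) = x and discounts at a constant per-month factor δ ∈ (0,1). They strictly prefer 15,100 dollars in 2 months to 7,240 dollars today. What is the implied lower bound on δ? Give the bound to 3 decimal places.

Comparing present values: 7240 < δ^2·15100.
Hence δ^2 > 7240/15100 = 0.47947, and x ↦ x^(1/2) is increasing on (0,∞).
δ > (7240/15100)^(1/2) ≈ 0.692.

δ > 0.692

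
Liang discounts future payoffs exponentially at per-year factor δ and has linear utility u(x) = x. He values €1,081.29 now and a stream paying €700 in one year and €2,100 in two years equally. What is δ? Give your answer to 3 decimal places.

Present value of the stream is 700·δ + 2100·δ². Indifference gives 700δ + 2100δ² = 1081.29.
So 2100δ² + 700δ − 1081.29 = 0.
The positive root is δ = [−700 + √(700² + 4·2100·1081.29)] / (2·2100) = (−700 + 3094.000)/4200 ≈ 0.570.

δ ≈ 0.570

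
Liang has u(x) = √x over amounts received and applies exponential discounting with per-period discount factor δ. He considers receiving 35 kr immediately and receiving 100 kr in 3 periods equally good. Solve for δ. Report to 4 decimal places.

δ ≈ 0.8395

Indifference means u(35) = δ^3 · u(100), so δ^3 = u(35)/u(100).
With u(x) = √x: δ^3 = √35/√100 = √(35/100) = 0.59161.
So δ = 0.59161^(1/3) ≈ 0.8395.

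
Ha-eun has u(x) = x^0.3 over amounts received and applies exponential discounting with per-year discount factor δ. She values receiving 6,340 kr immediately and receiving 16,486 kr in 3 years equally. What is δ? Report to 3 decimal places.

Equating discounted utilities: u(6340) = δ^3·u(16486) ⇒ δ^3 = u(6340)/u(16486).
With u(x) = x^0.3: δ^3 = 6340^0.3/16486^0.3 = (6340/16486)^0.3 = 0.75074.
Hence δ = (0.75074)^(1/3) = 0.90886.

δ ≈ 0.909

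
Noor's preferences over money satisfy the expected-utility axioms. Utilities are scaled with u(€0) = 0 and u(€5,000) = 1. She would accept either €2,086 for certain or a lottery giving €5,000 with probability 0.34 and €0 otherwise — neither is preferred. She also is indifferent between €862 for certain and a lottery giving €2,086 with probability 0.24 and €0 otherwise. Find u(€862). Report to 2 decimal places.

0.08

First, u(€2,086) = 0.34·u(€5,000) + 0.66·u(€0) = 0.34.
Chaining: u(€862) = 0.24·0.34 + 0.76·0.00 = 0.0816.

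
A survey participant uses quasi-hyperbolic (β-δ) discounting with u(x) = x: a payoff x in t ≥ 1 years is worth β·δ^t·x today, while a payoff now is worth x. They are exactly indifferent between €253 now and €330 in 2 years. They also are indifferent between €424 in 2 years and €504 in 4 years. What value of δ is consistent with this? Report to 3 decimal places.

δ ≈ 0.917

Both payoffs in the second observation are in the future, so β drops out: δ^2·424 = δ^4·504 ⇒ δ^2 = 424/504 = 0.84127, so δ = 0.91721.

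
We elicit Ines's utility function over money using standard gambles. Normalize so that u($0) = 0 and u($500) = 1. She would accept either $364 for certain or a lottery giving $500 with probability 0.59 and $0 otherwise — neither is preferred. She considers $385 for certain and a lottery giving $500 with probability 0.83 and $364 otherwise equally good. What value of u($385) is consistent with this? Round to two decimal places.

0.93

First, u($364) = 0.59·u($500) + 0.41·u($0) = 0.59.
The second indifference gives u($385) = 0.83·u($500) + 0.17·u($364) = 0.83·1.00 + 0.17·0.59 = 0.9303.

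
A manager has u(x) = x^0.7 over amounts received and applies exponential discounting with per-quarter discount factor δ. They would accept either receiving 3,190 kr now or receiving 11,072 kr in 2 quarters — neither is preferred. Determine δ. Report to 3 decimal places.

δ ≈ 0.647

Equating discounted utilities: u(3190) = δ^2·u(11072) ⇒ δ^2 = u(3190)/u(11072).
With u(x) = x^0.7: δ^2 = 3190^0.7/11072^0.7 = (3190/11072)^0.7 = 0.41850.
Hence δ = (0.41850)^(1/2) = 0.64692.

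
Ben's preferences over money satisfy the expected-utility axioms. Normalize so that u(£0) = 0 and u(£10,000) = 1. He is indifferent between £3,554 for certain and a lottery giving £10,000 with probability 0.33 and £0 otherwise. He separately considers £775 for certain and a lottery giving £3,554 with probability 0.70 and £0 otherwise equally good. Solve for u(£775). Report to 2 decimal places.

0.23

The first gamble pins u(£3,554): it must equal 0.33·1 + 0.67·0 = 0.33.
Then u(£775) = 0.70·u(£3,554) + 0.30·u(£0) = 0.70·0.33 + 0.30·0.00 = 0.2310.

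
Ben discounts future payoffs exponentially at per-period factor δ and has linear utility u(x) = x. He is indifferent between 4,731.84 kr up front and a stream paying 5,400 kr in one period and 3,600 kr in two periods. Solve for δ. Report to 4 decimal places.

Present value of the stream is 5400·δ + 3600·δ². Indifference gives 5400δ + 3600δ² = 4731.84.
That is, 3600δ² + 5400δ − 4731.84 = 0, a quadratic in δ.
By the quadratic formula (taking the positive root), δ = (−5400 + √97298496.00) / 7200 ≈ 0.6200.

δ ≈ 0.6200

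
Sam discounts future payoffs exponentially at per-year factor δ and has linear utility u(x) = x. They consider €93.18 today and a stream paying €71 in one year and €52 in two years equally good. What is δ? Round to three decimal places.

δ ≈ 0.820

Present value of the stream is 71·δ + 52·δ². Indifference gives 71δ + 52δ² = 93.18.
Rearranged: 52δ² + 71δ − 93.18 = 0.
The positive root is δ = [−71 + √(71² + 4·52·93.18)] / (2·52) = (−71 + 156.277)/104 ≈ 0.820.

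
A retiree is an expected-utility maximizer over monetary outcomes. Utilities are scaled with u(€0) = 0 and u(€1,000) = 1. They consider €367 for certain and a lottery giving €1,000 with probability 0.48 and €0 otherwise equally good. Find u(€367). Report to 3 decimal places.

By the standard-gamble method, u(€367) is just the indifference probability on the best outcome: 0.48.

0.480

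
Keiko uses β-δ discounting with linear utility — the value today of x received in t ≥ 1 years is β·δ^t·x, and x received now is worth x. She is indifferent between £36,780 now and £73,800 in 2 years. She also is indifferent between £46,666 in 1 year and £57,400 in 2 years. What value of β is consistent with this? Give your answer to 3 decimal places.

From the later pair, β·δ^1·46666 = β·δ^2·57400; dividing through, δ = 46666/57400 = 0.81300.
The first indifference: 36780 = β·δ^2·73800, so β = 36780/(δ^2·73800) = 36780/(0.66096·73800) ≈ 0.754.

β ≈ 0.754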